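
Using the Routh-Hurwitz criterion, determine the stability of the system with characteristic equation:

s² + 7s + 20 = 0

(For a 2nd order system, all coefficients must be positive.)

Coefficients: 1, 7, 20. All positive, so system is stable.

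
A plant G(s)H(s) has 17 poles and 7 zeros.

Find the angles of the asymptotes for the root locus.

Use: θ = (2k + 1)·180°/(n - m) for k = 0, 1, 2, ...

n - m = 17 - 7 = 10. Angles: θk = (2k + 1)·180°/10 = 18°, 54°, 90°, 126°, 162°, 198°, 234°, 270°, 306°, 342°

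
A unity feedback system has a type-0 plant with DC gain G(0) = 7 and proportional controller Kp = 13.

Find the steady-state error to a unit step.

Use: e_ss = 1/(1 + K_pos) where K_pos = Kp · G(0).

K_pos = Kp · G(0) = 13 × 7 = 91. e_ss = 1/(1 + 91) = 0.0109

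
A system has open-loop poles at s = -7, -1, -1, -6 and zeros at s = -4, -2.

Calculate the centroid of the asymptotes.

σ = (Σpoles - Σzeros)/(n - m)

σ = (Σpoles - Σzeros)/(n - m) = (-15 - (-6))/(4 - 2) = -9/2 = -4.5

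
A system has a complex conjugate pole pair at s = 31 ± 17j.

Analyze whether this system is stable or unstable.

Real part of poles is 31 (> 0, right half-plane). Unstable.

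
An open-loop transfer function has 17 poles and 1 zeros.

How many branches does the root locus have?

Root locus has n branches where n = number of poles = 17.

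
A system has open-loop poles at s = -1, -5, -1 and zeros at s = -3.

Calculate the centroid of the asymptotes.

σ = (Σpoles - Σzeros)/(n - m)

σ = (Σpoles - Σzeros)/(n - m) = (-7 - (-3))/(3 - 1) = -4/2 = -2.0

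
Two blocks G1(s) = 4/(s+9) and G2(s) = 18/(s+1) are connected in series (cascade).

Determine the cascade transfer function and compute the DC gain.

Series: multiply transfer functions. G_eq = 4/(s+9) × 18/(s+1) = 72/((s+9)(s+1)). DC gain = 72/(9×1) = 8.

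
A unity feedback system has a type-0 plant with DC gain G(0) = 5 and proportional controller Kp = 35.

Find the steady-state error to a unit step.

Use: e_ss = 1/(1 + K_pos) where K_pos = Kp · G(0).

K_pos = Kp · G(0) = 35 × 5 = 175. e_ss = 1/(1 + 175) = 0.0057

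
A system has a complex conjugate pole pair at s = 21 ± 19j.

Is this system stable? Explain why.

Real part of poles is 21 (> 0, right half-plane). Unstable.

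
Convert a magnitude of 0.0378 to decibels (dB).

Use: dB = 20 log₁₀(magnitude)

dB = 20 log₁₀(0.0378) = -28.5 dB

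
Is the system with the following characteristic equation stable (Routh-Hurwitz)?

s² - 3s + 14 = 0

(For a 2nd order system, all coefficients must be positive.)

Coefficients: 1, -3, 14. b=-3 not positive, so system is unstable.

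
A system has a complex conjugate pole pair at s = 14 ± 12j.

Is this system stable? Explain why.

Real part of poles is 14 (> 0, right half-plane). Unstable.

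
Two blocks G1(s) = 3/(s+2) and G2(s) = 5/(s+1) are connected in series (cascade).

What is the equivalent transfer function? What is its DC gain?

Series: multiply transfer functions. G_eq = 3/(s+2) × 5/(s+1) = 15/((s+2)(s+1)). DC gain = 15/(2×1) = 7.5.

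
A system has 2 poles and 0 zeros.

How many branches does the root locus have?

Root locus has n branches where n = number of poles = 2.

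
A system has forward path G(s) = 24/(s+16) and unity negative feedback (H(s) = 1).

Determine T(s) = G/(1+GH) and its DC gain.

T(s) = G/(1+GH) = [24/(s+16)] / [1 + 24/(s+16)] = 24/(s+16+24) = 24/(s+40). DC gain = 24/40 = 0.6.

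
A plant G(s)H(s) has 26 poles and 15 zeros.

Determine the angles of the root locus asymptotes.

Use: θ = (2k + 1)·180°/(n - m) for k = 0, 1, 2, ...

n - m = 26 - 15 = 11. Angles: θk = (2k + 1)·180°/11 = 16.36°, 49.09°, 81.82°, 114.55°, 147.27°, 180°, 212.73°, 245.45°, 278.18°, 310.91°, 343.64°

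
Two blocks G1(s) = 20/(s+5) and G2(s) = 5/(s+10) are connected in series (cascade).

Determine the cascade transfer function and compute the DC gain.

Series: multiply transfer functions. G_eq = 20/(s+5) × 5/(s+10) = 100/((s+5)(s+10)). DC gain = 100/(5×10) = 2.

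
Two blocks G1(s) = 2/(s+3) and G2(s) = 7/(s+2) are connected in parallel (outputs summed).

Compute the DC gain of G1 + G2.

Parallel: G_eq = G1 + G2. DC gain = G1(0) + G2(0) = 2/3 + 7/2 = 0.6667 + 3.5 = 4.1667.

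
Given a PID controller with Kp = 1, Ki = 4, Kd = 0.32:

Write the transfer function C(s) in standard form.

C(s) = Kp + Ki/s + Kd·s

Substituting values: C(s) = 1 + 4/s + 0.32s = (0.32s² + s + 4)/s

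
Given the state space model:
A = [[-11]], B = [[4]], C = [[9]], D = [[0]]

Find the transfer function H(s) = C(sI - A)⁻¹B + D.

(sI - A)⁻¹ = 1/(s + 11). H(s) = 9 × 4/(s + 11) + 0 = 36/(s + 11).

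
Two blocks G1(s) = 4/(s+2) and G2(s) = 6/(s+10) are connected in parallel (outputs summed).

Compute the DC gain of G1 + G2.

Parallel: G_eq = G1 + G2. DC gain = G1(0) + G2(0) = 4/2 + 6/10 = 2 + 0.6 = 2.6.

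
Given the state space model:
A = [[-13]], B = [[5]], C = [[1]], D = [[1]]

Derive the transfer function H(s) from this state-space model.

(sI - A)⁻¹ = 1/(s + 13). H(s) = 1×5/(s + 13) + 1 = (s + 18)/(s + 13).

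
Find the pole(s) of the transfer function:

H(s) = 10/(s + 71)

Pole is where denominator = 0: s + 71 = 0, so s = -71.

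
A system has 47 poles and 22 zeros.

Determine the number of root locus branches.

Root locus has n branches where n = number of poles = 47.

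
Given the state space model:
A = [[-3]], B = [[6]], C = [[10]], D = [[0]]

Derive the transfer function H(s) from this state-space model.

(sI - A)⁻¹ = 1/(s + 3). H(s) = 10 × 6/(s + 3) + 0 = 60/(s + 3).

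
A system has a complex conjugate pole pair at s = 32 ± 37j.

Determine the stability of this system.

Real part of poles is 32 (> 0, right half-plane). Unstable.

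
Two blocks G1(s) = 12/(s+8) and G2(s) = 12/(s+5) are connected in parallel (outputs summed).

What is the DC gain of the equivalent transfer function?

Parallel: G_eq = G1 + G2. DC gain = G1(0) + G2(0) = 12/8 + 12/5 = 1.5 + 2.4 = 3.9.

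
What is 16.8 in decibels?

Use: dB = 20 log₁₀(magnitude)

dB = 20 log₁₀(16.8) = 24.5 dB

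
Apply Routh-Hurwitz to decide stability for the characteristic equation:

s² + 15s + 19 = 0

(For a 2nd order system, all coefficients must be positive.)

Coefficients: 1, 15, 19. All positive, so system is stable.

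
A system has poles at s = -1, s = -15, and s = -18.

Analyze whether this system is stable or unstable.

All poles are in the left half-plane. System is stable.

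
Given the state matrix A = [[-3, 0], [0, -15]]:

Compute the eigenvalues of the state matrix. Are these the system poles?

For diagonal matrix, eigenvalues are diagonal entries: λ₁ = -3, λ₂ = -15. Eigenvalues of A = system poles.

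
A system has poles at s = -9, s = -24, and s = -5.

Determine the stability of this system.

All poles are in the left half-plane. System is stable.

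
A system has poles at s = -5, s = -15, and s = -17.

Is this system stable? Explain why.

All poles are in the left half-plane. System is stable.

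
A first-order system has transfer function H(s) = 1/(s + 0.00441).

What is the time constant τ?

For H(s) = 1/(s + 1/τ), the pole is at -1/τ = -0.00441, so τ = 1/0.00441 = 226.8 s.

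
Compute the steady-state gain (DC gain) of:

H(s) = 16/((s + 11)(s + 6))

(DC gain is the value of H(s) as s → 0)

DC gain = H(0) = 16/(11 × 6) = 16/66 = 0.2424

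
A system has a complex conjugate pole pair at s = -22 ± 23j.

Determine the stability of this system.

Real part of poles is -22 (< 0, left half-plane). Stable.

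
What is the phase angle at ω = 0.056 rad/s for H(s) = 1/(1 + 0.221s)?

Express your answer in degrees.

Phase = -arctan(ωτ) = -arctan(0.056 × 0.221) = -0.7°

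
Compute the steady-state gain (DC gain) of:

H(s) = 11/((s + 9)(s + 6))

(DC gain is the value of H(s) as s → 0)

DC gain = H(0) = 11/(9 × 6) = 11/54 = 0.2037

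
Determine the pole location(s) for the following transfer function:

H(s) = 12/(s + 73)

Pole is where denominator = 0: s + 73 = 0, so s = -73.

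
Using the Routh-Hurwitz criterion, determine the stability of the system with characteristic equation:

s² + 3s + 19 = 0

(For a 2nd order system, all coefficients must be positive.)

Coefficients: 1, 3, 19. All positive, so system is stable.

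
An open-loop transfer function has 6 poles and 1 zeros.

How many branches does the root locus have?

Root locus has n branches where n = number of poles = 6.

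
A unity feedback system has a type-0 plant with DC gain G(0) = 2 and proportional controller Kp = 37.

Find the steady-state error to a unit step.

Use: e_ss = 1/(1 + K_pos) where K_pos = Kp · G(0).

K_pos = Kp · G(0) = 37 × 2 = 74. e_ss = 1/(1 + 74) = 0.0133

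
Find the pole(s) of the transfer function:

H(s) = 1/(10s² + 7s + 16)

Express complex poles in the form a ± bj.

Discriminant = 7² - 4×10×16 = 49 - 640 = -591 < 0, so the poles are a complex conjugate pair s = (-7 ± j√591)/(2×10). Real part = -7/(2×10) = -7/20 = -0.35; imaginary part = ±√591/(2×10) ≈ 1.2155. Poles: s = -0.35 ± 1.2155j.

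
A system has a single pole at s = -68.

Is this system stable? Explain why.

Pole at s = -68 is in the left half-plane. Stable.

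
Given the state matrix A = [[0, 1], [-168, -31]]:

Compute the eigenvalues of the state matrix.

det(A - λI) = λ² - (-31)λ + 168 = (λ - (-24))(λ - (-7)). Eigenvalues: -24, -7.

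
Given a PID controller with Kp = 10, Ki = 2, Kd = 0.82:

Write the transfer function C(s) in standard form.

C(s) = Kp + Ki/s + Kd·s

Substituting values: C(s) = 10 + 2/s + 0.82s = (0.82s² + 10s + 2)/s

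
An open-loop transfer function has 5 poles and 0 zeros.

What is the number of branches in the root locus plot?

Root locus has n branches where n = number of poles = 5.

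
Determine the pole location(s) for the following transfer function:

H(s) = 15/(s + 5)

Pole is where denominator = 0: s + 5 = 0, so s = -5.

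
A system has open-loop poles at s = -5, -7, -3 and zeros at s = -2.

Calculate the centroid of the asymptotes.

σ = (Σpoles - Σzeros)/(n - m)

σ = (Σpoles - Σzeros)/(n - m) = (-15 - (-2))/(3 - 1) = -13/2 = -6.5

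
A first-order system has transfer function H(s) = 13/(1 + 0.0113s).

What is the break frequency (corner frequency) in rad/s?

Corner frequency = 1/τ = 1/0.0113 = 88.496 rad/s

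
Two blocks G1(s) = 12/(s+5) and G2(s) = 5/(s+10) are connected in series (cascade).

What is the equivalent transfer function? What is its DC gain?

Series: multiply transfer functions. G_eq = 12/(s+5) × 5/(s+10) = 60/((s+5)(s+10)). DC gain = 60/(5×10) = 1.2.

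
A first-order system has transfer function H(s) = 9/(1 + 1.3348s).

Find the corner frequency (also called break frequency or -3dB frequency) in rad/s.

Corner frequency = 1/τ = 1/1.3348 = 0.749 rad/s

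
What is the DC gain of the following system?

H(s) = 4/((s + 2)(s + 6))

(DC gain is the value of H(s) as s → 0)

DC gain = H(0) = 4/(2 × 6) = 4/12 = 0.3333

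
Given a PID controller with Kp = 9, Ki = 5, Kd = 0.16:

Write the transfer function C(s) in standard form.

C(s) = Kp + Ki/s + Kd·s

Substituting values: C(s) = 9 + 5/s + 0.16s = (0.16s² + 9s + 5)/s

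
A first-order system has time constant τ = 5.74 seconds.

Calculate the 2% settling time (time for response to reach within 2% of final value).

For first-order system, 2% settling time ≈ 4τ = 4 × 5.74 = 22.96 s.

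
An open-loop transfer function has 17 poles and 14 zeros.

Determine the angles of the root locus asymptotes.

n - m = 17 - 14 = 3. Angles: θk = (2k + 1)·180°/3 = 60°, 180°, 300°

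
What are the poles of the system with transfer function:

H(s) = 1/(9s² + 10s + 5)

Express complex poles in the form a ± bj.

Discriminant = 10² - 4×9×5 = 100 - 180 = -80 < 0, so the poles are a complex conjugate pair s = (-10 ± j√80)/(2×9). Real part = -10/(2×9) = -10/18 ≈ -0.5556; imaginary part = ±√80/(2×9) ≈ 0.4969. Poles: s = -0.5556 ± 0.4969j.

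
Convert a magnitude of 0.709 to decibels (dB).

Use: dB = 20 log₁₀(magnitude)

dB = 20 log₁₀(0.709) = -3.0 dB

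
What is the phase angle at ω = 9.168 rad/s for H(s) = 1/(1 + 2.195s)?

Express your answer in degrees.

Phase = -arctan(ωτ) = -arctan(9.168 × 2.195) = -87.2°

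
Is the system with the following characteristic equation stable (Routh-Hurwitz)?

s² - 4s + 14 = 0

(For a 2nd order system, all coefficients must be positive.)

Coefficients: 1, -4, 14. b=-4 not positive, so system is unstable.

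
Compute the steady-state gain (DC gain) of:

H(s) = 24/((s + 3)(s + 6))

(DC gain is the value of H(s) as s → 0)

DC gain = H(0) = 24/(3 × 6) = 24/18 = 1.3333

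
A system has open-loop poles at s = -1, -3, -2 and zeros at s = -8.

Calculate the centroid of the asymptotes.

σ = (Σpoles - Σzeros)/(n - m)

σ = (Σpoles - Σzeros)/(n - m) = (-6 - (-8))/(3 - 1) = 2/2 = 1.0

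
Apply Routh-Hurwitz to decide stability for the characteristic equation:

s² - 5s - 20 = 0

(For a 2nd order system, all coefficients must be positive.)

Coefficients: 1, -5, -20. b=-5, c=-20 not positive, so system is unstable.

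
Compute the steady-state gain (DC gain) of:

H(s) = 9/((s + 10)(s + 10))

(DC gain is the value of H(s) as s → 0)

DC gain = H(0) = 9/(10 × 10) = 9/100 = 0.09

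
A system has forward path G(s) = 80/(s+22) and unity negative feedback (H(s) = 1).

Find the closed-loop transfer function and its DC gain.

T(s) = G/(1+GH) = [80/(s+22)] / [1 + 80/(s+22)] = 80/(s+22+80) = 80/(s+102). DC gain = 80/102 = 0.7843.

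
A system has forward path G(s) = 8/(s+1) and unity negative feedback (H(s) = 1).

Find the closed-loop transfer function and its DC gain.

T(s) = G/(1+GH) = [8/(s+1)] / [1 + 8/(s+1)] = 8/(s+1+8) = 8/(s+9). DC gain = 8/9 = 0.8889.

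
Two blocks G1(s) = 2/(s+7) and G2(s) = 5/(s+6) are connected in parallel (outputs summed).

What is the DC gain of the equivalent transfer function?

Parallel: G_eq = G1 + G2. DC gain = G1(0) + G2(0) = 2/7 + 5/6 = 0.2857 + 0.8333 = 1.1190.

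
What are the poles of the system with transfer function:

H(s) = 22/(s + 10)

Pole is where denominator = 0: s + 10 = 0, so s = -10.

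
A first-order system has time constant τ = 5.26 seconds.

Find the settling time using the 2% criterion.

For first-order system, 2% settling time ≈ 4τ = 4 × 5.26 = 21.04 s.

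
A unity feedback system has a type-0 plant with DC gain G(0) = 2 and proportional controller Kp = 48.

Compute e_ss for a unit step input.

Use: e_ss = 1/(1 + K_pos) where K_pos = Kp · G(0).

K_pos = Kp · G(0) = 48 × 2 = 96. e_ss = 1/(1 + 96) = 0.0103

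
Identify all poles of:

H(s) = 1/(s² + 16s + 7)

Discriminant = 16² - 4×1×7 = 256 - 28 = 228 > 0, so two distinct real poles. Using quadratic formula: s = (-16 ± √228)/(2×1) = (-16 ± √228)/2, with √228 ≈ 15.0997. s₁ ≈ -0.4502, s₂ ≈ -15.5498. Poles: s₁ = -0.4502, s₂ = -15.5498.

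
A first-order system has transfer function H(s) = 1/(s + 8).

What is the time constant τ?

For H(s) = 1/(s + 1/τ), the pole is at -1/τ = -8, so τ = 1/8 = 0.125 s.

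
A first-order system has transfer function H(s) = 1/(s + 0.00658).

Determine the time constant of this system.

For H(s) = 1/(s + 1/τ), the pole is at -1/τ = -0.00658, so τ = 1/0.00658 = 152 s.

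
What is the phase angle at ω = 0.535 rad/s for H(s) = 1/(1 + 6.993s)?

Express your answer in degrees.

Phase = -arctan(ωτ) = -arctan(0.535 × 6.993) = -75.0°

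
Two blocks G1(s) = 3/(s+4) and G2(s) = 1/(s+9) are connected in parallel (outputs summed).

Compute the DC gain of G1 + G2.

Parallel: G_eq = G1 + G2. DC gain = G1(0) + G2(0) = 3/4 + 1/9 = 0.75 + 0.1111 = 0.8611.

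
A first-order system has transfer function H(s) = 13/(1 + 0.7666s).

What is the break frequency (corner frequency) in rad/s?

Corner frequency = 1/τ = 1/0.7666 = 1.304 rad/s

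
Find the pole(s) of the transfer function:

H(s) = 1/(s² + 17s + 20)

Discriminant = 17² - 4×1×20 = 289 - 80 = 209 > 0, so two distinct real poles. Using quadratic formula: s = (-17 ± √209)/(2×1) = (-17 ± √209)/2, with √209 ≈ 14.4568. s₁ ≈ -1.2716, s₂ ≈ -15.7284. Poles: s₁ = -1.2716, s₂ = -15.7284.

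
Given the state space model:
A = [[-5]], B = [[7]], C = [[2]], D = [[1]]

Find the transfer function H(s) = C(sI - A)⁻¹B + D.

(sI - A)⁻¹ = 1/(s + 5). H(s) = 2×7/(s + 5) + 1 = (s + 19)/(s + 5).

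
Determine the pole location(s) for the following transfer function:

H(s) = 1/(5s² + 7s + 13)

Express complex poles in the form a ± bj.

Discriminant = 7² - 4×5×13 = 49 - 260 = -211 < 0, so the poles are a complex conjugate pair s = (-7 ± j√211)/(2×5). Real part = -7/(2×5) = -7/10 = -0.7; imaginary part = ±√211/(2×5) ≈ 1.4526. Poles: s = -0.7 ± 1.4526j.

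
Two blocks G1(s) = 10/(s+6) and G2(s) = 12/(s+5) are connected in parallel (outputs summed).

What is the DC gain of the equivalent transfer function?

Parallel: G_eq = G1 + G2. DC gain = G1(0) + G2(0) = 10/6 + 12/5 = 1.6667 + 2.4 = 4.0667.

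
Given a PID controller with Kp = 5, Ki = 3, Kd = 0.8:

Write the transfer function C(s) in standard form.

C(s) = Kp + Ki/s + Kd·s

Substituting values: C(s) = 5 + 3/s + 0.8s = (0.8s² + 5s + 3)/s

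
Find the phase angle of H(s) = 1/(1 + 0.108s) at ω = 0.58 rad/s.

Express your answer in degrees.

Phase = -arctan(ωτ) = -arctan(0.58 × 0.108) = -3.6°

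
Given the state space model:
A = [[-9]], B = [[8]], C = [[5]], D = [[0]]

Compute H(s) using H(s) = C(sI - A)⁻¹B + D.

(sI - A)⁻¹ = 1/(s + 9). H(s) = 5 × 8/(s + 9) + 0 = 40/(s + 9).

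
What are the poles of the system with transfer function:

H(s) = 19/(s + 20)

Pole is where denominator = 0: s + 20 = 0, so s = -20.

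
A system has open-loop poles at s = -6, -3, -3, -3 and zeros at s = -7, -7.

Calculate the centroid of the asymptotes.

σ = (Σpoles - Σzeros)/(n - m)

σ = (Σpoles - Σzeros)/(n - m) = (-15 - (-14))/(4 - 2) = -1/2 = -0.5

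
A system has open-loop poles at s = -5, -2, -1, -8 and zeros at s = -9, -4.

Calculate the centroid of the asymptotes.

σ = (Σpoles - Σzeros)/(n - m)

σ = (Σpoles - Σzeros)/(n - m) = (-16 - (-13))/(4 - 2) = -3/2 = -1.5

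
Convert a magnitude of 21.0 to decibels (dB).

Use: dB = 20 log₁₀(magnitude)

dB = 20 log₁₀(21.0) = 26.4 dB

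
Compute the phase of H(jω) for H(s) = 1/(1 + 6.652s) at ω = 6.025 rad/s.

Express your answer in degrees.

Phase = -arctan(ωτ) = -arctan(6.025 × 6.652) = -88.6°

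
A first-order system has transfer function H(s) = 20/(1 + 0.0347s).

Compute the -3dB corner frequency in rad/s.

Corner frequency = 1/τ = 1/0.0347 = 28.818 rad/s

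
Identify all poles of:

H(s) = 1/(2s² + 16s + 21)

Discriminant = 16² - 4×2×21 = 256 - 168 = 88 > 0, so two distinct real poles. Using quadratic formula: s = (-16 ± √88)/(2×2) = (-16 ± √88)/4, with √88 ≈ 9.3808. s₁ ≈ -1.6548, s₂ ≈ -6.3452. Poles: s₁ = -1.6548, s₂ = -6.3452.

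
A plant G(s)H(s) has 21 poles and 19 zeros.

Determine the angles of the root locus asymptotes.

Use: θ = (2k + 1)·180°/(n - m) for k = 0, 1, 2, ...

n - m = 21 - 19 = 2. Angles: θk = (2k + 1)·180°/2 = 90°, 270°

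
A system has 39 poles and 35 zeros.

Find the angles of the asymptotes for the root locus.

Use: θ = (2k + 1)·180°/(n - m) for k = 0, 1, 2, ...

n - m = 39 - 35 = 4. Angles: θk = (2k + 1)·180°/4 = 45°, 135°, 225°, 315°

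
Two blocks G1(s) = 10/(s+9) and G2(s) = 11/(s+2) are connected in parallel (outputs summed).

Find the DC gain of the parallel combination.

Parallel: G_eq = G1 + G2. DC gain = G1(0) + G2(0) = 10/9 + 11/2 = 1.1111 + 5.5 = 6.6111.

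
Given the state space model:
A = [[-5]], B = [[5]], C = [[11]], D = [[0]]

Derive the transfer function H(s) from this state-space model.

(sI - A)⁻¹ = 1/(s + 5). H(s) = 11 × 5/(s + 5) + 0 = 55/(s + 5).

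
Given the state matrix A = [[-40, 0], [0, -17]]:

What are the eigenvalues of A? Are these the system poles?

For diagonal matrix, eigenvalues are diagonal entries: λ₁ = -40, λ₂ = -17. Eigenvalues of A = system poles.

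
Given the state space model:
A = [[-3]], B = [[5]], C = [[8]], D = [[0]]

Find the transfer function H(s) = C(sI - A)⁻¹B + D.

(sI - A)⁻¹ = 1/(s + 3). H(s) = 8 × 5/(s + 3) + 0 = 40/(s + 3).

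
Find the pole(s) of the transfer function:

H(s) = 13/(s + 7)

Pole is where denominator = 0: s + 7 = 0, so s = -7.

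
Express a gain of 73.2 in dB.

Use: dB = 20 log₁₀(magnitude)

dB = 20 log₁₀(73.2) = 37.3 dB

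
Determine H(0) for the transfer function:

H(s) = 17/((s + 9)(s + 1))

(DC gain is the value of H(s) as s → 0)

DC gain = H(0) = 17/(9 × 1) = 17/9 = 1.8889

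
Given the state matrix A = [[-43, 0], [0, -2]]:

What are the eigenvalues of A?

For diagonal matrix, eigenvalues are diagonal entries: λ₁ = -43, λ₂ = -2.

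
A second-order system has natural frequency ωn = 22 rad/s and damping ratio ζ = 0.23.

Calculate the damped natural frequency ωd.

ωd = ωn√(1 - ζ²) = 22√(1 - 0.23²) = 21.41 rad/s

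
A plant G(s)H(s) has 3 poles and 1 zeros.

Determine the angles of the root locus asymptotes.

n - m = 3 - 1 = 2. Angles: θk = (2k + 1)·180°/2 = 90°, 270°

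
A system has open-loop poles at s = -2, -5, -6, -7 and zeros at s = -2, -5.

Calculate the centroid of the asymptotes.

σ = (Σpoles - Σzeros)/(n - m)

σ = (Σpoles - Σzeros)/(n - m) = (-20 - (-7))/(4 - 2) = -13/2 = -6.5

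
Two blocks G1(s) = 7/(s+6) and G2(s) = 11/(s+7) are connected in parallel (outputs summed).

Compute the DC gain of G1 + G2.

Parallel: G_eq = G1 + G2. DC gain = G1(0) + G2(0) = 7/6 + 11/7 = 1.1667 + 1.5714 = 2.7381.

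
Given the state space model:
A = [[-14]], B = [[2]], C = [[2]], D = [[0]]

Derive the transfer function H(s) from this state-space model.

(sI - A)⁻¹ = 1/(s + 14). H(s) = 2 × 2/(s + 14) + 0 = 4/(s + 14).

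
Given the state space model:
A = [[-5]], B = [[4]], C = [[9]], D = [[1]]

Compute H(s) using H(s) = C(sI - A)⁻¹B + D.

(sI - A)⁻¹ = 1/(s + 5). H(s) = 9×4/(s + 5) + 1 = (s + 41)/(s + 5).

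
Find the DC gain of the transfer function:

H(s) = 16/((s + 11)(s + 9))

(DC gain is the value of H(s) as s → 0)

DC gain = H(0) = 16/(11 × 9) = 16/99 = 0.1616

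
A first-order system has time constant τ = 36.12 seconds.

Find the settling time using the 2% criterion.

For first-order system, 2% settling time ≈ 4τ = 4 × 36.12 = 144.48 s.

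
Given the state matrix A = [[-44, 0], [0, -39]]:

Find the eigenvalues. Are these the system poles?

For diagonal matrix, eigenvalues are diagonal entries: λ₁ = -44, λ₂ = -39. Eigenvalues of A = system poles.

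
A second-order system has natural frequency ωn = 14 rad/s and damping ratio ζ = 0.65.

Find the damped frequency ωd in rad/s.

ωd = ωn√(1 - ζ²) = 14√(1 - 0.65²) = 10.64 rad/s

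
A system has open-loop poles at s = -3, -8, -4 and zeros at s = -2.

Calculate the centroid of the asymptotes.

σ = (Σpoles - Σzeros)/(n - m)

σ = (Σpoles - Σzeros)/(n - m) = (-15 - (-2))/(3 - 1) = -13/2 = -6.5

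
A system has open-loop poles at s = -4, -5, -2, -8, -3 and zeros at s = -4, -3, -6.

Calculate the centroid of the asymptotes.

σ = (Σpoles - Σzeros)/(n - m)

σ = (Σpoles - Σzeros)/(n - m) = (-22 - (-13))/(5 - 3) = -9/2 = -4.5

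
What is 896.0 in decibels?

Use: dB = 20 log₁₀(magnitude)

dB = 20 log₁₀(896.0) = 59.0 dB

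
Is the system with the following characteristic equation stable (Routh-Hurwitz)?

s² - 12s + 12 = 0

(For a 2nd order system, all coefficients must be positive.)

Coefficients: 1, -12, 12. b=-12 not positive, so system is unstable.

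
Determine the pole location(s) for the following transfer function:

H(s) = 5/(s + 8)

Pole is where denominator = 0: s + 8 = 0, so s = -8.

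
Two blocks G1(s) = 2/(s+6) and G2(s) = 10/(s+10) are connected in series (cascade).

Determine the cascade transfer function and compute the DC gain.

Series: multiply transfer functions. G_eq = 2/(s+6) × 10/(s+10) = 20/((s+6)(s+10)). DC gain = 20/(6×10) = 0.3333.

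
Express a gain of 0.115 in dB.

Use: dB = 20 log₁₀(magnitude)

dB = 20 log₁₀(0.115) = -18.8 dB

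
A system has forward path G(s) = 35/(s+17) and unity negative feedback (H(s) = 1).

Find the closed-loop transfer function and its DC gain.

T(s) = G/(1+GH) = [35/(s+17)] / [1 + 35/(s+17)] = 35/(s+17+35) = 35/(s+52). DC gain = 35/52 = 0.6731.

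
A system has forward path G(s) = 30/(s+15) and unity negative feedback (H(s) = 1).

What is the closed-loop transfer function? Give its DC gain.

T(s) = G/(1+GH) = [30/(s+15)] / [1 + 30/(s+15)] = 30/(s+15+30) = 30/(s+45). DC gain = 30/45 = 0.6667.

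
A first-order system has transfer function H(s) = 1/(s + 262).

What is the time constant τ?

For H(s) = 1/(s + 1/τ), the pole is at -1/τ = -262, so τ = 1/262 = 0.0038 s.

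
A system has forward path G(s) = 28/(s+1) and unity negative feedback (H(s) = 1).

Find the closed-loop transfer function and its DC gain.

T(s) = G/(1+GH) = [28/(s+1)] / [1 + 28/(s+1)] = 28/(s+1+28) = 28/(s+29). DC gain = 28/29 = 0.9655.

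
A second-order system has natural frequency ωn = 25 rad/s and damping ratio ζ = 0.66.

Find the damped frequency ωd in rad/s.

ωd = ωn√(1 - ζ²) = 25√(1 - 0.66²) = 18.78 rad/s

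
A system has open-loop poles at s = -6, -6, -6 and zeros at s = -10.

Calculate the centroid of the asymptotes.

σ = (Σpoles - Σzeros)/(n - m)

σ = (Σpoles - Σzeros)/(n - m) = (-18 - (-10))/(3 - 1) = -8/2 = -4.0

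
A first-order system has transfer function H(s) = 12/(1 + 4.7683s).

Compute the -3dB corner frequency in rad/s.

Corner frequency = 1/τ = 1/4.7683 = 0.21 rad/s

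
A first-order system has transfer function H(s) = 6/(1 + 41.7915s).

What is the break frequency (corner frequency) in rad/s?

Corner frequency = 1/τ = 1/41.7915 = 0.024 rad/s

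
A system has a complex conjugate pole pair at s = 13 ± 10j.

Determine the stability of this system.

Real part of poles is 13 (> 0, right half-plane). Unstable.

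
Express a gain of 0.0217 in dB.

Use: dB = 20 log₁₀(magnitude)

dB = 20 log₁₀(0.0217) = -33.3 dB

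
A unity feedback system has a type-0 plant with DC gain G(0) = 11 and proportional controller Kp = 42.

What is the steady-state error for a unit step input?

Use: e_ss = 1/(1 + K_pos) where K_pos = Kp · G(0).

K_pos = Kp · G(0) = 42 × 11 = 462. e_ss = 1/(1 + 462) = 0.0022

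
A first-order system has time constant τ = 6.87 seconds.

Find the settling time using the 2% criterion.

For first-order system, 2% settling time ≈ 4τ = 4 × 6.87 = 27.48 s.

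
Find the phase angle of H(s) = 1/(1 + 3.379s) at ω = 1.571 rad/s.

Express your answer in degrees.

Phase = -arctan(ωτ) = -arctan(1.571 × 3.379) = -79.3°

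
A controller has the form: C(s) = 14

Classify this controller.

This is a Proportional (P) controller.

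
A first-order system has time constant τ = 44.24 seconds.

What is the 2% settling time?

For first-order system, 2% settling time ≈ 4τ = 4 × 44.24 = 176.96 s.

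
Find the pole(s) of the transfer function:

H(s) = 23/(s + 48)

Pole is where denominator = 0: s + 48 = 0, so s = -48.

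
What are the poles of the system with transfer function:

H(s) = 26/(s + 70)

Pole is where denominator = 0: s + 70 = 0, so s = -70.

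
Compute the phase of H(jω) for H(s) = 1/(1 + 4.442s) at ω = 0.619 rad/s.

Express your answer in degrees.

Phase = -arctan(ωτ) = -arctan(0.619 × 4.442) = -70.0°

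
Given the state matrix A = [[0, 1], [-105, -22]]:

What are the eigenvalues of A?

det(A - λI) = λ² - (-22)λ + 105 = (λ - (-15))(λ - (-7)). Eigenvalues: -15, -7.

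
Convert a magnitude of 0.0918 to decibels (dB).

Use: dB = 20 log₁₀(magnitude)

dB = 20 log₁₀(0.0918) = -20.7 dB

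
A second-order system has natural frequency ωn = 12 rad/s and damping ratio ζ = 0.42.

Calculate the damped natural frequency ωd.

ωd = ωn√(1 - ζ²) = 12√(1 - 0.42²) = 10.89 rad/s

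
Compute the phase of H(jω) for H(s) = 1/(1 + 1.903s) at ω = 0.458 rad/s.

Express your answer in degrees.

Phase = -arctan(ωτ) = -arctan(0.458 × 1.903) = -41.1°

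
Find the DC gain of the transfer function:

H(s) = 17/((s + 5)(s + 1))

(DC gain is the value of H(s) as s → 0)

DC gain = H(0) = 17/(5 × 1) = 17/5 = 3.4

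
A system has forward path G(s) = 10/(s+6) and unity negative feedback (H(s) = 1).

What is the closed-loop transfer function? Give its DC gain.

T(s) = G/(1+GH) = [10/(s+6)] / [1 + 10/(s+6)] = 10/(s+6+10) = 10/(s+16). DC gain = 10/16 = 0.625.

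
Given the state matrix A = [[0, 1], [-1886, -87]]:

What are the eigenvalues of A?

det(A - λI) = λ² - (-87)λ + 1886 = (λ - (-46))(λ - (-41)). Eigenvalues: -46, -41.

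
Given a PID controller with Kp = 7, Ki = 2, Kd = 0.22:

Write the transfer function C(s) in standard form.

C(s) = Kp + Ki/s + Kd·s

Substituting values: C(s) = 7 + 2/s + 0.22s = (0.22s² + 7s + 2)/s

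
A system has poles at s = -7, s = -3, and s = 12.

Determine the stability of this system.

Pole(s) at s = 12 are not in the left half-plane. System is unstable.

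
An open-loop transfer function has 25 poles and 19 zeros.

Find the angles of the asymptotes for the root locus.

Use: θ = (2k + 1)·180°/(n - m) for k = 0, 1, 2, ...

n - m = 25 - 19 = 6. Angles: θk = (2k + 1)·180°/6 = 30°, 90°, 150°, 210°, 270°, 330°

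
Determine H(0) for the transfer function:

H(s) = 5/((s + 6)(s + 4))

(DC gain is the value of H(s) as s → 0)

DC gain = H(0) = 5/(6 × 4) = 5/24 = 0.2083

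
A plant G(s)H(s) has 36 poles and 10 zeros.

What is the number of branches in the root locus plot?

Root locus has n branches where n = number of poles = 36.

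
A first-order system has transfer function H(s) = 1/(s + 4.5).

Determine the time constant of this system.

For H(s) = 1/(s + 1/τ), the pole is at -1/τ = -4.5, so τ = 1/4.5 = 0.2222 s.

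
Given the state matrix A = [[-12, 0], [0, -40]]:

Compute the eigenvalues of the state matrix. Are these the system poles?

For diagonal matrix, eigenvalues are diagonal entries: λ₁ = -12, λ₂ = -40. Eigenvalues of A = system poles.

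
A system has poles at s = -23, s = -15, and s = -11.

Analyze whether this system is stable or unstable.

All poles are in the left half-plane. System is stable.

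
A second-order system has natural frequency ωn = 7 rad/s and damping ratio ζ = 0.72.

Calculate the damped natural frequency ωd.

ωd = ωn√(1 - ζ²) = 7√(1 - 0.72²) = 4.86 rad/s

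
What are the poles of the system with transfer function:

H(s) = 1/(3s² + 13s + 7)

Discriminant = 13² - 4×3×7 = 169 - 84 = 85 > 0, so two distinct real poles. Using quadratic formula: s = (-13 ± √85)/(2×3) = (-13 ± √85)/6, with √85 ≈ 9.2195. s₁ ≈ -0.6301, s₂ ≈ -3.7033. Poles: s₁ = -0.6301, s₂ = -3.7033.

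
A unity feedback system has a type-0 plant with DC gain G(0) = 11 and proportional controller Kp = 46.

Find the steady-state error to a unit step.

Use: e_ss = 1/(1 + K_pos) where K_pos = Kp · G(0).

K_pos = Kp · G(0) = 46 × 11 = 506. e_ss = 1/(1 + 506) = 0.0020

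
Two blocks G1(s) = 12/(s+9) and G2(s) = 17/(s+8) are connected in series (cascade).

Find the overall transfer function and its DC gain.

Series: multiply transfer functions. G_eq = 12/(s+9) × 17/(s+8) = 204/((s+9)(s+8)). DC gain = 204/(9×8) = 2.8333.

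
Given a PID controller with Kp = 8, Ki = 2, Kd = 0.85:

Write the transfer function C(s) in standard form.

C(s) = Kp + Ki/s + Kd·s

Substituting values: C(s) = 8 + 2/s + 0.85s = (0.85s² + 8s + 2)/s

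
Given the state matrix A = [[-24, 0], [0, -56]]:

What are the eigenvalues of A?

For diagonal matrix, eigenvalues are diagonal entries: λ₁ = -24, λ₂ = -56.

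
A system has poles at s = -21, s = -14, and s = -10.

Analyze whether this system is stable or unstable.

All poles are in the left half-plane. System is stable.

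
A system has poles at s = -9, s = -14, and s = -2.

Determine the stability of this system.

All poles are in the left half-plane. System is stable.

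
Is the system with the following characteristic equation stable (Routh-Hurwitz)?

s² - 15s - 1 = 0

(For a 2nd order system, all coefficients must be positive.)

Coefficients: 1, -15, -1. b=-15, c=-1 not positive, so system is unstable.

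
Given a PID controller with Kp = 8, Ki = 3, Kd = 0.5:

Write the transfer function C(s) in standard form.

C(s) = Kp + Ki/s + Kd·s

Substituting values: C(s) = 8 + 3/s + 0.5s = (0.5s² + 8s + 3)/s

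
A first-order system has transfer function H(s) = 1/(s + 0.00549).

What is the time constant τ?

For H(s) = 1/(s + 1/τ), the pole is at -1/τ = -0.00549, so τ = 1/0.00549 = 182.1 s.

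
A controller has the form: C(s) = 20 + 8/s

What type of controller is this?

This is a Proportional-Integral (PI) controller.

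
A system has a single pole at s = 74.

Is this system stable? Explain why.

Pole at s = 74 is in the right half-plane. Unstable.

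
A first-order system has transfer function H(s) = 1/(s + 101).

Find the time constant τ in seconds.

For H(s) = 1/(s + 1/τ), the pole is at -1/τ = -101, so τ = 1/101 = 0.0099 s.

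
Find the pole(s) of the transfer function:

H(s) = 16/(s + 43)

Pole is where denominator = 0: s + 43 = 0, so s = -43.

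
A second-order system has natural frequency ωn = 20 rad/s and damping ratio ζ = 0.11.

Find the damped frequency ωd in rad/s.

ωd = ωn√(1 - ζ²) = 20√(1 - 0.11²) = 19.88 rad/s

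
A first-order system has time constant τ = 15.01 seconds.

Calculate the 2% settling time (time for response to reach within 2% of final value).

For first-order system, 2% settling time ≈ 4τ = 4 × 15.01 = 60.04 s.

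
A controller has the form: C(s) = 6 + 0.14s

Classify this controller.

This is a Proportional-Derivative (PD) controller.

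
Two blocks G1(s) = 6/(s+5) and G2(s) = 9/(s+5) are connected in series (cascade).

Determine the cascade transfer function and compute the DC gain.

Series: multiply transfer functions. G_eq = 6/(s+5) × 9/(s+5) = 54/((s+5)(s+5)). DC gain = 54/(5×5) = 2.16.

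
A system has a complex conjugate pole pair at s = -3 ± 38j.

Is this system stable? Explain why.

Real part of poles is -3 (< 0, left half-plane). Stable.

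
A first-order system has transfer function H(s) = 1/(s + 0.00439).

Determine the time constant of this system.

For H(s) = 1/(s + 1/τ), the pole is at -1/τ = -0.00439, so τ = 1/0.00439 = 227.8 s.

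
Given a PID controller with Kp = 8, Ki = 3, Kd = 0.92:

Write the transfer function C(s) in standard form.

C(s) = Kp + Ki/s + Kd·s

Substituting values: C(s) = 8 + 3/s + 0.92s = (0.92s² + 8s + 3)/s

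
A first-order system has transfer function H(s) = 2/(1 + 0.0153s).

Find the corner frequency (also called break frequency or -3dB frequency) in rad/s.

Corner frequency = 1/τ = 1/0.0153 = 65.359 rad/s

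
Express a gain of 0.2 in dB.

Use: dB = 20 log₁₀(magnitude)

dB = 20 log₁₀(0.2) = -14.0 dB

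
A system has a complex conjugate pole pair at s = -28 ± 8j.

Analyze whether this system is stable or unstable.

Real part of poles is -28 (< 0, left half-plane). Stable.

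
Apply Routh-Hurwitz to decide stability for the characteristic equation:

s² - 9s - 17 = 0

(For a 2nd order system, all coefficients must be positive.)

Coefficients: 1, -9, -17. b=-9, c=-17 not positive, so system is unstable.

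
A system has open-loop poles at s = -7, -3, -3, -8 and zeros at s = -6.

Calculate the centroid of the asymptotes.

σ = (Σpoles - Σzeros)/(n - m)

σ = (Σpoles - Σzeros)/(n - m) = (-21 - (-6))/(4 - 1) = -15/3 = -5.0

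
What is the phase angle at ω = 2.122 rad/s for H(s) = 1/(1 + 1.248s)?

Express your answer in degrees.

Phase = -arctan(ωτ) = -arctan(2.122 × 1.248) = -69.3°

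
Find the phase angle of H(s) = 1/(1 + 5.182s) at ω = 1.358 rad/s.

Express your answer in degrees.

Phase = -arctan(ωτ) = -arctan(1.358 × 5.182) = -81.9°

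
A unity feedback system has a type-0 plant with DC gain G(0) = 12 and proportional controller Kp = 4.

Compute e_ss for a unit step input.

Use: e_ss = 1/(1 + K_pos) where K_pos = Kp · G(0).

K_pos = Kp · G(0) = 4 × 12 = 48. e_ss = 1/(1 + 48) = 0.0204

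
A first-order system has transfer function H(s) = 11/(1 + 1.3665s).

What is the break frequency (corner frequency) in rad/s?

Corner frequency = 1/τ = 1/1.3665 = 0.732 rad/s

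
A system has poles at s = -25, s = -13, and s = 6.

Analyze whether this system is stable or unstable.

Pole(s) at s = 6 are not in the left half-plane. System is unstable.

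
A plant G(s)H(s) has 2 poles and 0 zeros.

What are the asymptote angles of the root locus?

n - m = 2 - 0 = 2. Angles: θk = (2k + 1)·180°/2 = 90°, 270°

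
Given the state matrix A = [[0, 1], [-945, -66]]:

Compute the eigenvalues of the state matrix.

det(A - λI) = λ² - (-66)λ + 945 = (λ - (-45))(λ - (-21)). Eigenvalues: -45, -21.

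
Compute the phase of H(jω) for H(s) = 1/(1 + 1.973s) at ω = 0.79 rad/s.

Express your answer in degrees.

Phase = -arctan(ωτ) = -arctan(0.79 × 1.973) = -57.3°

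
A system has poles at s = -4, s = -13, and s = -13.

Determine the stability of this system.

All poles are in the left half-plane. System is stable.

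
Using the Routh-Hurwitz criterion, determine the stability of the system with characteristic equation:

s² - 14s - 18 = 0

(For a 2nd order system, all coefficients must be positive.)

Coefficients: 1, -14, -18. b=-14, c=-18 not positive, so system is unstable.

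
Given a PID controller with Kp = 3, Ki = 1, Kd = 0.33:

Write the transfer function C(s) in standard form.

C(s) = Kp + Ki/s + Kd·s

Substituting values: C(s) = 3 + 1/s + 0.33s = (0.33s² + 3s + 1)/s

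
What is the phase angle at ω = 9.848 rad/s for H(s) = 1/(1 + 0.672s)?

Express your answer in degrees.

Phase = -arctan(ωτ) = -arctan(9.848 × 0.672) = -81.4°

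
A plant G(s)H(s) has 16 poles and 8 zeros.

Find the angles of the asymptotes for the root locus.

n - m = 16 - 8 = 8. Angles: θk = (2k + 1)·180°/8 = 22.5°, 67.5°, 112.5°, 157.5°, 202.5°, 247.5°, 292.5°, 337.5°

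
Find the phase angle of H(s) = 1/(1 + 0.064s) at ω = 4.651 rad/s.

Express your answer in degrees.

Phase = -arctan(ωτ) = -arctan(4.651 × 0.064) = -16.6°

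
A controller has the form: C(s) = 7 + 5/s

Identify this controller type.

This is a Proportional-Integral (PI) controller.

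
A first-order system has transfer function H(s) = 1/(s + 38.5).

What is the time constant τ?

For H(s) = 1/(s + 1/τ), the pole is at -1/τ = -38.5, so τ = 1/38.5 = 0.0260 s.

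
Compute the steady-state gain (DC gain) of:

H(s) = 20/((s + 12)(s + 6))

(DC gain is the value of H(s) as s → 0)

DC gain = H(0) = 20/(12 × 6) = 20/72 = 0.2778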